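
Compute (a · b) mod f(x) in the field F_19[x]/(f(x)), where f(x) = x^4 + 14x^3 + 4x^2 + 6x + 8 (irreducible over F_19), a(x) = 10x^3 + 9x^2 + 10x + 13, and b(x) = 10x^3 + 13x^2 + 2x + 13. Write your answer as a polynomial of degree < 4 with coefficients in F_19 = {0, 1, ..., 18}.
a · b ≡ 15x^3 + x^2 + 13x + 14 (mod f(x))

Multiply in F_19[x]: a(x)·b(x) = (10x^3 + 9x^2 + 10x + 13)·(10x^3 + 13x^2 + 2x + 13) = 5x^6 + 11x^5 + 9x^4 + 9x^3 + 2x^2 + 4x + 17. This has degree ≥ 4, so divide by f(x) over F_19: 5x^6 + 11x^5 + 9x^4 + 9x^3 + 2x^2 + 4x + 17 = (5x^2 + 17x + 17)·(x^4 + 14x^3 + 4x^2 + 6x + 8) + (15x^3 + x^2 + 13x + 14). Hence a·b ≡ 15x^3 + x^2 + 13x + 14 (mod f). (F_19[x]/(f) is a field with 19^4 = 130321 elements since f is irreducible of degree 4.)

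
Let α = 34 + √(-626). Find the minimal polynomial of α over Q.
m_α(x) = x^2 - 68x + 1782

From α - 34 = √(-626), squaring gives (α - 34)^2 = -626, i.e. α^2 - 68α + 1156 = -626, so α^2 - 68α + 1782 = 0. The discriminant of x^2 - 68x + 1782 is (-68)^2 - 4·(1782) = 4624 - 7128 = -2504, and 4·(-626) is not a perfect square in Q since -626 is squarefree and ≠ 1. Hence x^2 - 68x + 1782 is irreducible over Q and is the minimal polynomial of α.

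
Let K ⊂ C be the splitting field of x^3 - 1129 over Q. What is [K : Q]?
[K : Q] = 6

The roots of x^3 - 1129 are ∛1129, ω∛1129, ω^2∛1129 where ω = e^(2πi/3) is a primitive cube root of unity, so K = Q(∛1129, ω). Now [Q(∛1129):Q] = 3 (since 1129 is not a perfect cube, x^3 - 1129 is irreducible) and [Q(ω):Q] = 2. Both 2 and 3 divide [K:Q], and [K:Q] ≤ 3·2 = 6, so [K:Q] = 6. (Equivalently: Q(∛1129) ⊂ R but ω ∉ R, so [K : Q(∛1129)] = 2.)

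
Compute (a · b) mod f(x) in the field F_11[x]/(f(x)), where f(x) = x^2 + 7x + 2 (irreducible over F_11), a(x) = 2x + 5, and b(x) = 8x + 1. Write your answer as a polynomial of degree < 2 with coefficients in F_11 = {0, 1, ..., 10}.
a · b ≡ 7x + 6 (mod f(x))

Multiply in F_11[x]: a(x)·b(x) = (2x + 5)·(8x + 1) = 5x^2 + 9x + 5. This has degree ≥ 2, so divide by f(x) over F_11: 5x^2 + 9x + 5 = (5)·(x^2 + 7x + 2) + (7x + 6). Hence a·b ≡ 7x + 6 (mod f). (F_11[x]/(f) is a field with 11^2 = 121 elements since f is irreducible of degree 2.)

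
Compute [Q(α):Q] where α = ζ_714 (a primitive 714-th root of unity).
[Q(α):Q] = 192

The minimal polynomial of ζ_714 over Q is the 714-th cyclotomic polynomial Φ_714(x), which is irreducible over Q and has degree φ(714) = 192. Hence [Q(α):Q] = φ(714) = 192.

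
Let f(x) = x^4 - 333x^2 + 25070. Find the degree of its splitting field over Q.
[K : Q] = 4

Solving the quadratic in x^2: x^2 = (333 ± √(333^2 - 4·25070))/2 = (333 ± √10609)/2 = (333 ± 103)/2, giving x^2 = 115 or x^2 = 218. So f(x) = (x^2 - 115)(x^2 - 218) and the roots of f are ±√115, ±√218. Hence the splitting field is K = Q(√115, √218). Since 115 and 218 are distinct squarefree integers > 1, their product 25070 is not a perfect square, so √218 ∉ Q(√115). By the tower law [K:Q] = [Q(√115,√218):Q(√115)] · [Q(√115):Q] = 2 · 2 = 4.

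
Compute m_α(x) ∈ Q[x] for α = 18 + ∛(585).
m_α(x) = x^3 - 54x^2 + 972x - 6417

Set β = α - 18 = ∛(585), so β^3 = 585. Then (α - 18)^3 - 585 = 0, i.e. α is a root of g(x) = (x - 18)^3 - 585 = x^3 - 54x^2 + 972x - 6417. Since g(x) = h(x - 18) where h(x) = x^3 - 585, and h is irreducible over Q (because 585 is not a perfect cube, so h has no rational root, and a monic cubic with no rational root is irreducible), g is also irreducible (irreducibility is preserved under the substitution x → x - 18). Hence m_α(x) = x^3 - 54x^2 + 972x - 6417.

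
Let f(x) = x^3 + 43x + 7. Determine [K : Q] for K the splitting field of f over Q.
[K : Q] = 6

By the rational root test, any rational root of the monic integer polynomial f(x) = x^3 + 43x + 7 must be an integer dividing the constant term 7, i.e. one of ±{1, 7}. Evaluating: f(1) = 51, f(-1) = -37, f(7) = 651, f(-7) = -637; none is 0, so f has no rational root and is therefore irreducible over Q (a cubic with no linear factor over a field is irreducible). For an irreducible cubic, the Galois group is A_3 or S_3 according as the discriminant disc(f) = -4a^3 - 27b^2 = -4·(43)^3 - 27·(7)^2 = -319351 is or is not a square in Q. Here disc(f) = -319351 is not a perfect square in Q, so the Galois group of f over Q is not contained in A_3 and must be all of S_3. The splitting field has degree |S_3| = 6 over Q, so [K : Q] = 6.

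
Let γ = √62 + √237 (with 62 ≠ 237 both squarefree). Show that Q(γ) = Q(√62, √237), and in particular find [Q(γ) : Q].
[Q(γ) : Q] = 4 (equivalently, Q(γ) = Q(√62, √237))

Obviously Q(γ) ⊆ Q(√62, √237), and [Q(√62, √237):Q] = 4 (since 62, 237 are distinct squarefree integers > 1 with 14694 not a perfect square). To show equality we compute the minimal polynomial of γ. From γ = √62 + √237: γ^2 = 62 + 2√(14694) + 237 = 299 + 2√(14694), so γ^2 - 299 = 2√(14694); squaring, (γ^2 - 299)^2 = 4·14694, i.e. γ^4 - 598γ^2 + 89401 - 58776 = 0, i.e. γ^4 - 598γ^2 + 30625 = 0. So γ is a root of x^4 - 598x^2 + 30625. This polynomial is irreducible over Q: it has no rational root (each ±√62 ± √237 is irrational), and any factorization into two quadratics over Q would force √(14694) ∈ Q (pairing opposite roots) or √62, √237 ∈ Q (other pairings), all impossible. Hence [Q(γ):Q] = 4 = [Q(√62, √237):Q], so Q(γ) = Q(√62, √237).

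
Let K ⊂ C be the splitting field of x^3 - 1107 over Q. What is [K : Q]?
[K : Q] = 6

The roots of x^3 - 1107 are ∛1107, ω∛1107, ω^2∛1107 where ω = e^(2πi/3) is a primitive cube root of unity, so K = Q(∛1107, ω). Now [Q(∛1107):Q] = 3 (since 1107 is not a perfect cube, x^3 - 1107 is irreducible) and [Q(ω):Q] = 2. Both 2 and 3 divide [K:Q], and [K:Q] ≤ 3·2 = 6, so [K:Q] = 6. (Equivalently: Q(∛1107) ⊂ R but ω ∉ R, so [K : Q(∛1107)] = 2.)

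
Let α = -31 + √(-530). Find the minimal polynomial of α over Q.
m_α(x) = x^2 + 62x + 1491

From α + 31 = √(-530), squaring gives (α + 31)^2 = -530, i.e. α^2 + 62α + 961 = -530, so α^2 + 62α + 1491 = 0. The discriminant of x^2 + 62x + 1491 is (62)^2 - 4·(1491) = 3844 - 5964 = -2120, and 4·(-530) is not a perfect square in Q since -530 is squarefree and ≠ 1. Hence x^2 + 62x + 1491 is irreducible over Q and is the minimal polynomial of α.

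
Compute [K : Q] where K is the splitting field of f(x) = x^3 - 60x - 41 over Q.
[K : Q] = 6

By the rational root test, any rational root of the monic integer polynomial f(x) = x^3 - 60x - 41 must be an integer dividing the constant term -41, i.e. one of ±{1, 41}. Evaluating: f(1) = -100, f(-1) = 18, f(41) = 66420, f(-41) = -66502; none is 0, so f has no rational root and is therefore irreducible over Q (a cubic with no linear factor over a field is irreducible). For an irreducible cubic, the Galois group is A_3 or S_3 according as the discriminant disc(f) = -4a^3 - 27b^2 = -4·(-60)^3 - 27·(-41)^2 = 818613 is or is not a square in Q. Here disc(f) = 818613 is not a perfect square in Q, so the Galois group of f over Q is not contained in A_3 and must be all of S_3. The splitting field has degree |S_3| = 6 over Q, so [K : Q] = 6.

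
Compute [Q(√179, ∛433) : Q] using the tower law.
[Q(√179, ∛433) : Q] = 6

Let L = Q(√179, ∛433). Since Q(√179) ⊂ L and [Q(√179):Q] = 2, the tower law gives 2 | [L:Q]. Likewise Q(∛433) ⊂ L with [Q(∛433):Q] = 3 (because 433 is not a perfect cube), so 3 | [L:Q]. As gcd(2,3) = 1, [L:Q] is divisible by 6. Conversely L is generated over Q by √179 and ∛433, so [L:Q] ≤ 2·3 = 6. Therefore [Q(√179, ∛433) : Q] = 6.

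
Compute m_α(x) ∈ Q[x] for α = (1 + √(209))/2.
m_α(x) = x^2 - x - 52

From 2α - 1 = √(209), squaring gives (2α - 1)^2 = 209, i.e. 4α^2 - 4α + 1 = 209, so α^2 - α + (1 - 209)/4 = 0. Since 209 ≡ 1 (mod 4), (1 - 209)/4 = -52 ∈ Z. The polynomial x^2 - x - 52 has discriminant 1 - 4·(-52) = 209, which is not a perfect square in Q (d = 209 is squarefree and ≠ 1), so x^2 - x - 52 is irreducible over Q. It is the minimal polynomial of α.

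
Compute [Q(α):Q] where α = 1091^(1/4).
[Q(α):Q] = 4

α is a root of x^4 - 1091. By Eisenstein's criterion at the prime p = 1091 (which divides the constant term 1091 but p^2 = 1190281 does not, since 1091 is squarefree), x^4 - 1091 is irreducible over Q. Hence [Q(α):Q] = 4.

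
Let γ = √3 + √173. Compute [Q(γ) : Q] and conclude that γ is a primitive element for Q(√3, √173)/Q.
[Q(γ) : Q] = 4 (equivalently, Q(γ) = Q(√3, √173))

Obviously Q(γ) ⊆ Q(√3, √173), and [Q(√3, √173):Q] = 4 (since 3, 173 are distinct squarefree integers > 1 with 519 not a perfect square). To show equality we compute the minimal polynomial of γ. From γ = √3 + √173: γ^2 = 3 + 2√(519) + 173 = 176 + 2√(519), so γ^2 - 176 = 2√(519); squaring, (γ^2 - 176)^2 = 4·519, i.e. γ^4 - 352γ^2 + 30976 - 2076 = 0, i.e. γ^4 - 352γ^2 + 28900 = 0. So γ is a root of x^4 - 352x^2 + 28900. This polynomial is irreducible over Q: it has no rational root (each ±√3 ± √173 is irrational), and any factorization into two quadratics over Q would force √(519) ∈ Q (pairing opposite roots) or √3, √173 ∈ Q (other pairings), all impossible. Hence [Q(γ):Q] = 4 = [Q(√3, √173):Q], so Q(γ) = Q(√3, √173).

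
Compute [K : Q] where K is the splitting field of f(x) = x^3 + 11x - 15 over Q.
[K : Q] = 6

By the rational root test, any rational root of the monic integer polynomial f(x) = x^3 + 11x - 15 must be an integer dividing the constant term -15, i.e. one of ±{1, 3, 5, 15}. Evaluating: f(1) = -3, f(-1) = -27, f(3) = 45, f(-3) = -75, f(5) = 165, f(-5) = -195, f(15) = 3525, f(-15) = -3555; none is 0, so f has no rational root and is therefore irreducible over Q (a cubic with no linear factor over a field is irreducible). For an irreducible cubic, the Galois group is A_3 or S_3 according as the discriminant disc(f) = -4a^3 - 27b^2 = -4·(11)^3 - 27·(-15)^2 = -11399 is or is not a square in Q. Here disc(f) = -11399 is not a perfect square in Q, so the Galois group of f over Q is not contained in A_3 and must be all of S_3. The splitting field has degree |S_3| = 6 over Q, so [K : Q] = 6.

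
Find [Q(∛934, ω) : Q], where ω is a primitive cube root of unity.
[Q(∛934, ω) : Q] = 6

[Q(∛934):Q] = 3 (min poly x^3 - 934, irreducible since 934 is not a perfect cube). [Q(ω):Q] = 2 (min poly x^2 + x + 1). Since Q(∛934) ⊂ R and ω ∉ R, we have ω ∉ Q(∛934), so x^2 + x + 1 remains irreducible over Q(∛934) and [Q(∛934, ω) : Q(∛934)] = 2. By the tower law, [Q(∛934, ω) : Q] = 3 · 2 = 6. (In fact Q(∛934, ω) is the splitting field of x^3 - 934 over Q.)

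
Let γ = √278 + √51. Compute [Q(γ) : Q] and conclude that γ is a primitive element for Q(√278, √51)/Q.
[Q(γ) : Q] = 4 (equivalently, Q(γ) = Q(√278, √51))

Obviously Q(γ) ⊆ Q(√278, √51), and [Q(√278, √51):Q] = 4 (since 278, 51 are distinct squarefree integers > 1 with 14178 not a perfect square). To show equality we compute the minimal polynomial of γ. From γ = √278 + √51: γ^2 = 278 + 2√(14178) + 51 = 329 + 2√(14178), so γ^2 - 329 = 2√(14178); squaring, (γ^2 - 329)^2 = 4·14178, i.e. γ^4 - 658γ^2 + 108241 - 56712 = 0, i.e. γ^4 - 658γ^2 + 51529 = 0. So γ is a root of x^4 - 658x^2 + 51529. This polynomial is irreducible over Q: it has no rational root (each ±√278 ± √51 is irrational), and any factorization into two quadratics over Q would force √(14178) ∈ Q (pairing opposite roots) or √278, √51 ∈ Q (other pairings), all impossible. Hence [Q(γ):Q] = 4 = [Q(√278, √51):Q], so Q(γ) = Q(√278, √51).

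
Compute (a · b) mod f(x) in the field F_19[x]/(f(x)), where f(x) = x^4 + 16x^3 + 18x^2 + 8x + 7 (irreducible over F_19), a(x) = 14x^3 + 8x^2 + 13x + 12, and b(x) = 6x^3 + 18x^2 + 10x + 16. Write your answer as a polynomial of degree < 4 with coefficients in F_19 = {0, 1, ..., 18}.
a · b ≡ 13x^3 + 4x^2 + 16x + 13 (mod f(x))

Multiply in F_19[x]: a(x)·b(x) = (14x^3 + 8x^2 + 13x + 12)·(6x^3 + 18x^2 + 10x + 16) = 8x^6 + 15x^5 + x^4 + 2x^3 + 18x^2 + 5x + 2. This has degree ≥ 4, so divide by f(x) over F_19: 8x^6 + 15x^5 + x^4 + 2x^3 + 18x^2 + 5x + 2 = (8x^2 + x + 12)·(x^4 + 16x^3 + 18x^2 + 8x + 7) + (13x^3 + 4x^2 + 16x + 13). Hence a·b ≡ 13x^3 + 4x^2 + 16x + 13 (mod f). (F_19[x]/(f) is a field with 19^4 = 130321 elements since f is irreducible of degree 4.)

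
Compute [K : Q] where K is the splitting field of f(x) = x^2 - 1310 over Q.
[K : Q] = 2

f(x) = x^2 - 1310 factors as (x - √1310)(x + √1310). The splitting field is K = Q(√1310). Since 1310 is squarefree and > 1, it is not a perfect square, so x^2 - 1310 is irreducible over Q and [Q(√1310) : Q] = 2. Hence [K : Q] = 2.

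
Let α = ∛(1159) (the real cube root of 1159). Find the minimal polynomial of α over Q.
m_α(x) = x^3 - 1159

α satisfies α^3 = 1159, so x^3 - 1159 annihilates α. By the rational root test, a rational root p/q (in lowest terms) of x^3 - 1159 would satisfy p^3 = 1159 q^3, forcing q = 1 and p^3 = 1159; but 1159 is not a perfect cube, contradiction. A monic cubic over Q with no rational root is irreducible (any nontrivial factorization would include a linear factor). Hence x^3 - 1159 is the minimal polynomial of α, and in particular [Q(α):Q] = 3.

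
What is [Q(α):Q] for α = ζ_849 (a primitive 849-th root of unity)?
[Q(α):Q] = 564

The minimal polynomial of ζ_849 over Q is the 849-th cyclotomic polynomial Φ_849(x), which is irreducible over Q and has degree φ(849) = 564. Hence [Q(α):Q] = φ(849) = 564.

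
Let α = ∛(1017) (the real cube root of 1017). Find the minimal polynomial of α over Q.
m_α(x) = x^3 - 1017

α satisfies α^3 = 1017, so x^3 - 1017 annihilates α. By the rational root test, a rational root p/q (in lowest terms) of x^3 - 1017 would satisfy p^3 = 1017 q^3, forcing q = 1 and p^3 = 1017; but 1017 is not a perfect cube, contradiction. A monic cubic over Q with no rational root is irreducible (any nontrivial factorization would include a linear factor). Hence x^3 - 1017 is the minimal polynomial of α, and in particular [Q(α):Q] = 3.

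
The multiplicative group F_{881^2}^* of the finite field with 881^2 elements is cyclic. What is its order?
|F_{881^2}^*| = 776160

F_{881^2} has 881^2 = 776161 elements; its multiplicative group consists of all nonzero elements, so |F_{881^2}^*| = 776161 - 1 = 776160. (It is cyclic since any finite subgroup of the multiplicative group of a field is cyclic.)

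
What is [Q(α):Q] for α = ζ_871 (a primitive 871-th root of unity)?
[Q(α):Q] = 792

The minimal polynomial of ζ_871 over Q is the 871-th cyclotomic polynomial Φ_871(x), which is irreducible over Q and has degree φ(871) = 792. Hence [Q(α):Q] = φ(871) = 792.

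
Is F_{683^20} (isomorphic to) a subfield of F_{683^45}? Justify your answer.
No: F_{683^20} is not a subfield of F_{683^45}

F_{p^m} embeds in F_{p^n} iff m | n. Here 20 ∤ 45 (since 45 = 2·20 + 5 with remainder 5 ≠ 0), so F_{683^20} is not a subfield of F_{683^45}. Equivalently: if it were, the tower law would give 20 = [F_{683^20}:F_683] dividing [F_{683^45}:F_683] = 45, contradiction.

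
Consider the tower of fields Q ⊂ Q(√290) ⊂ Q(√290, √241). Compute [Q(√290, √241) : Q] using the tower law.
[Q(√290, √241) : Q] = 4

[Q(√290):Q] = 2 (min poly x^2 - 290, irreducible since 290 is squarefree > 1). For the top step, suppose √241 ∈ Q(√290), say √241 = c + d√290 with c, d ∈ Q. Squaring: 241 = c^2 + 290d^2 + 2cd√290. Since √290 ∉ Q this forces 2cd = 0. If d = 0 then √241 = c ∈ Q, contradicting 241 squarefree > 1. If c = 0 then 241 = 290d^2, so 290·241 = (290d)^2 is a perfect square in Q — but 290·241 = 69890 is not a perfect square (since 290 and 241 are distinct squarefree integers). Contradiction. Hence √241 ∉ Q(√290), so x^2 - 241 stays irreducible over Q(√290) and [Q(√290, √241) : Q(√290)] = 2. By the tower law, [Q(√290, √241) : Q] = 2 · 2 = 4.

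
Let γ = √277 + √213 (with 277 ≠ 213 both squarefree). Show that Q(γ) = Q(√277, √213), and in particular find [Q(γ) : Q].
[Q(γ) : Q] = 4 (equivalently, Q(γ) = Q(√277, √213))

Obviously Q(γ) ⊆ Q(√277, √213), and [Q(√277, √213):Q] = 4 (since 277, 213 are distinct squarefree integers > 1 with 59001 not a perfect square). To show equality we compute the minimal polynomial of γ. From γ = √277 + √213: γ^2 = 277 + 2√(59001) + 213 = 490 + 2√(59001), so γ^2 - 490 = 2√(59001); squaring, (γ^2 - 490)^2 = 4·59001, i.e. γ^4 - 980γ^2 + 240100 - 236004 = 0, i.e. γ^4 - 980γ^2 + 4096 = 0. So γ is a root of x^4 - 980x^2 + 4096. This polynomial is irreducible over Q: it has no rational root (each ±√277 ± √213 is irrational), and any factorization into two quadratics over Q would force √(59001) ∈ Q (pairing opposite roots) or √277, √213 ∈ Q (other pairings), all impossible. Hence [Q(γ):Q] = 4 = [Q(√277, √213):Q], so Q(γ) = Q(√277, √213).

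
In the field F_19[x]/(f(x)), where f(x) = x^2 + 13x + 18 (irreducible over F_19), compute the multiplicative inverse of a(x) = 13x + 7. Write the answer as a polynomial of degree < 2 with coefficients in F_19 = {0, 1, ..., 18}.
a(x)^(-1) ≡ 15x + 13 (mod f(x))

Since f is irreducible over F_19, F_19[x]/(f) is a field and a(x) ≠ 0 has an inverse. Apply the extended Euclidean algorithm to f(x) and a(x) in F_19[x]: f(x) = (3x + 14)·a(x) + (15). The last nonzero remainder is the constant 15 = gcd(f, a) in F_19. Back-substituting through the division chain expresses 15 = s(x)·a(x) + t(x)·f(x) with s(x) ≡ 16x + 5 (mod f), so (16x + 5)·a(x) ≡ 15 (mod f). Multiplying by 15^(-1) ≡ 14 in F_19 gives a(x)^(-1) ≡ 14·(16x + 5) ≡ 15x + 13 (mod f). Check: (13x + 7)·(15x + 13) = 5x^2 + 8x + 15 ≡ 1 (mod x^2 + 13x + 18).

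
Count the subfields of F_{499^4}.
F_{499^4} has 3 subfields

The subfields of F_{p^n} are exactly the fields F_{p^d} for d | n (each is the fixed field of the unique index-d subgroup of Gal(F_{p^n}/F_p) ≅ Z/nZ). The divisors of n = 4 are {1, 2, 4}, giving 3 subfields: F_{499^1}, F_{499^2}, F_{499^4}.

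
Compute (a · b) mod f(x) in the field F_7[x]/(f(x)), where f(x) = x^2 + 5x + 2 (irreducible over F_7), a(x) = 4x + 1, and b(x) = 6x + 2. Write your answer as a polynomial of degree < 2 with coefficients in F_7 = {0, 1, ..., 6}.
a · b ≡ 6x + 3 (mod f(x))

Multiply in F_7[x]: a(x)·b(x) = (4x + 1)·(6x + 2) = 3x^2 + 2. This has degree ≥ 2, so divide by f(x) over F_7: 3x^2 + 2 = (3)·(x^2 + 5x + 2) + (6x + 3). Hence a·b ≡ 6x + 3 (mod f). (F_7[x]/(f) is a field with 7^2 = 49 elements since f is irreducible of degree 2.)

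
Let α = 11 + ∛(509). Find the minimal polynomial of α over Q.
m_α(x) = x^3 - 33x^2 + 363x - 1840

Set β = α - 11 = ∛(509), so β^3 = 509. Then (α - 11)^3 - 509 = 0, i.e. α is a root of g(x) = (x - 11)^3 - 509 = x^3 - 33x^2 + 363x - 1840. Since g(x) = h(x - 11) where h(x) = x^3 - 509, and h is irreducible over Q (because 509 is not a perfect cube, so h has no rational root, and a monic cubic with no rational root is irreducible), g is also irreducible (irreducibility is preserved under the substitution x → x - 11). Hence m_α(x) = x^3 - 33x^2 + 363x - 1840.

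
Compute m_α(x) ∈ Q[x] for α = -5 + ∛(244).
m_α(x) = x^3 + 15x^2 + 75x - 119

Set β = α + 5 = ∛(244), so β^3 = 244. Then (α + 5)^3 - 244 = 0, i.e. α is a root of g(x) = (x + 5)^3 - 244 = x^3 + 15x^2 + 75x - 119. Since g(x) = h(x + 5) where h(x) = x^3 - 244, and h is irreducible over Q (because 244 is not a perfect cube, so h has no rational root, and a monic cubic with no rational root is irreducible), g is also irreducible (irreducibility is preserved under the substitution x → x + 5). Hence m_α(x) = x^3 + 15x^2 + 75x - 119.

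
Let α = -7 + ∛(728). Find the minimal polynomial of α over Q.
m_α(x) = x^3 + 21x^2 + 147x - 385

Set β = α + 7 = ∛(728), so β^3 = 728. Then (α + 7)^3 - 728 = 0, i.e. α is a root of g(x) = (x + 7)^3 - 728 = x^3 + 21x^2 + 147x - 385. Since g(x) = h(x + 7) where h(x) = x^3 - 728, and h is irreducible over Q (because 728 is not a perfect cube, so h has no rational root, and a monic cubic with no rational root is irreducible), g is also irreducible (irreducibility is preserved under the substitution x → x + 7). Hence m_α(x) = x^3 + 21x^2 + 147x - 385.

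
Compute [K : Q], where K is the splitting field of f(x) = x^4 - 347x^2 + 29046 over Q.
[K : Q] = 4

Solving the quadratic in x^2: x^2 = (347 ± √(347^2 - 4·29046))/2 = (347 ± √4225)/2 = (347 ± 65)/2, giving x^2 = 141 or x^2 = 206. So f(x) = (x^2 - 141)(x^2 - 206) and the roots of f are ±√141, ±√206. Hence the splitting field is K = Q(√141, √206). Since 141 and 206 are distinct squarefree integers > 1, their product 29046 is not a perfect square, so √206 ∉ Q(√141). By the tower law [K:Q] = [Q(√141,√206):Q(√141)] · [Q(√141):Q] = 2 · 2 = 4.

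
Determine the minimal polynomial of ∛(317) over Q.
m_α(x) = x^3 - 317

α satisfies α^3 = 317, so x^3 - 317 annihilates α. By the rational root test, a rational root p/q (in lowest terms) of x^3 - 317 would satisfy p^3 = 317 q^3, forcing q = 1 and p^3 = 317; but 317 is not a perfect cube, contradiction. A monic cubic over Q with no rational root is irreducible (any nontrivial factorization would include a linear factor). Hence x^3 - 317 is the minimal polynomial of α, and in particular [Q(α):Q] = 3.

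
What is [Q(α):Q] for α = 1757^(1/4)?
[Q(α):Q] = 4

α is a root of x^4 - 1757. By Eisenstein's criterion at the prime p = 7 (which divides the constant term 1757 but p^2 = 49 does not, since 1757 is squarefree), x^4 - 1757 is irreducible over Q. Hence [Q(α):Q] = 4.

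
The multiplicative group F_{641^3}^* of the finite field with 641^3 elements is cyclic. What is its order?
|F_{641^3}^*| = 263374720

F_{641^3} has 641^3 = 263374721 elements; its multiplicative group consists of all nonzero elements, so |F_{641^3}^*| = 263374721 - 1 = 263374720. (It is cyclic since any finite subgroup of the multiplicative group of a field is cyclic.)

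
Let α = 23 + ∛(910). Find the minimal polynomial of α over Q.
m_α(x) = x^3 - 69x^2 + 1587x - 13077

Set β = α - 23 = ∛(910), so β^3 = 910. Then (α - 23)^3 - 910 = 0, i.e. α is a root of g(x) = (x - 23)^3 - 910 = x^3 - 69x^2 + 1587x - 13077. Since g(x) = h(x - 23) where h(x) = x^3 - 910, and h is irreducible over Q (because 910 is not a perfect cube, so h has no rational root, and a monic cubic with no rational root is irreducible), g is also irreducible (irreducibility is preserved under the substitution x → x - 23). Hence m_α(x) = x^3 - 69x^2 + 1587x - 13077.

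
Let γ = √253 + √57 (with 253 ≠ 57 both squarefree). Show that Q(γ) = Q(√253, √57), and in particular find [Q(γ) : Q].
[Q(γ) : Q] = 4 (equivalently, Q(γ) = Q(√253, √57))

Obviously Q(γ) ⊆ Q(√253, √57), and [Q(√253, √57):Q] = 4 (since 253, 57 are distinct squarefree integers > 1 with 14421 not a perfect square). To show equality we compute the minimal polynomial of γ. From γ = √253 + √57: γ^2 = 253 + 2√(14421) + 57 = 310 + 2√(14421), so γ^2 - 310 = 2√(14421); squaring, (γ^2 - 310)^2 = 4·14421, i.e. γ^4 - 620γ^2 + 96100 - 57684 = 0, i.e. γ^4 - 620γ^2 + 38416 = 0. So γ is a root of x^4 - 620x^2 + 38416. This polynomial is irreducible over Q: it has no rational root (each ±√253 ± √57 is irrational), and any factorization into two quadratics over Q would force √(14421) ∈ Q (pairing opposite roots) or √253, √57 ∈ Q (other pairings), all impossible. Hence [Q(γ):Q] = 4 = [Q(√253, √57):Q], so Q(γ) = Q(√253, √57).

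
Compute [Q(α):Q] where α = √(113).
[Q(α):Q] = 2

[Q(α):Q] equals the degree of the minimal polynomial of α. Here α^2 = 113 and x^2 - 113 is irreducible (d = 113 is squarefree, ≠ 1, hence not a square), so deg(m_α) = 2. Thus [Q(α):Q] = 2.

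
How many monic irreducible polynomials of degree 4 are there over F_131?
There are 73620690 monic irreducible polynomials of degree 4 over F_131

Each element of F_{131^4} that lies in no proper subfield is a root of exactly one monic irreducible of degree 4 over F_131, and each such polynomial has 4 distinct roots in F_{131^4}. By Möbius inversion the count is N_131(4) = (1/4) Σ_{d|4} μ(4/d) · 131^d = (1/4)(μ(4)·131^1 + μ(2)·131^2 + μ(1)·131^4) = 294482760/4 = 73620690.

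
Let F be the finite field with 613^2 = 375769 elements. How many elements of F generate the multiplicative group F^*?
There are φ(375768) = 117504 primitive elements

F_q^* is cyclic of order q - 1 = 375768. A cyclic group of order m has exactly φ(m) generators. Here m = 375768 = 2^3 · 3^2 · 17 · 307, so the number of primitive elements is φ(375768) = 117504.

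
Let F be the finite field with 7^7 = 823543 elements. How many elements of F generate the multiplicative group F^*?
There are φ(823542) = 264992 primitive elements

F_q^* is cyclic of order q - 1 = 823542. A cyclic group of order m has exactly φ(m) generators. Here m = 823542 = 2 · 3 · 29 · 4733, so the number of primitive elements is φ(823542) = 264992.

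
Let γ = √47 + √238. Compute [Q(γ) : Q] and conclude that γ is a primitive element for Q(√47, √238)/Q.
[Q(γ) : Q] = 4 (equivalently, Q(γ) = Q(√47, √238))

Obviously Q(γ) ⊆ Q(√47, √238), and [Q(√47, √238):Q] = 4 (since 47, 238 are distinct squarefree integers > 1 with 11186 not a perfect square). To show equality we compute the minimal polynomial of γ. From γ = √47 + √238: γ^2 = 47 + 2√(11186) + 238 = 285 + 2√(11186), so γ^2 - 285 = 2√(11186); squaring, (γ^2 - 285)^2 = 4·11186, i.e. γ^4 - 570γ^2 + 81225 - 44744 = 0, i.e. γ^4 - 570γ^2 + 36481 = 0. So γ is a root of x^4 - 570x^2 + 36481. This polynomial is irreducible over Q: it has no rational root (each ±√47 ± √238 is irrational), and any factorization into two quadratics over Q would force √(11186) ∈ Q (pairing opposite roots) or √47, √238 ∈ Q (other pairings), all impossible. Hence [Q(γ):Q] = 4 = [Q(√47, √238):Q], so Q(γ) = Q(√47, √238).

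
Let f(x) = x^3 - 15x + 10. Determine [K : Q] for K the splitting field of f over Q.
[K : Q] = 6

By the rational root test, any rational root of the monic integer polynomial f(x) = x^3 - 15x + 10 must be an integer dividing the constant term 10, i.e. one of ±{1, 2, 5, 10}. Evaluating: f(1) = -4, f(-1) = 24, f(2) = -12, f(-2) = 32, f(5) = 60, f(-5) = -40, f(10) = 860, f(-10) = -840; none is 0, so f has no rational root and is therefore irreducible over Q (a cubic with no linear factor over a field is irreducible). For an irreducible cubic, the Galois group is A_3 or S_3 according as the discriminant disc(f) = -4a^3 - 27b^2 = -4·(-15)^3 - 27·(10)^2 = 10800 is or is not a square in Q. Here disc(f) = 10800 is not a perfect square in Q, so the Galois group of f over Q is not contained in A_3 and must be all of S_3. The splitting field has degree |S_3| = 6 over Q, so [K : Q] = 6.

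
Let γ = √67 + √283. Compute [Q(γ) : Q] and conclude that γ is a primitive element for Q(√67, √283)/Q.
[Q(γ) : Q] = 4 (equivalently, Q(γ) = Q(√67, √283))

Obviously Q(γ) ⊆ Q(√67, √283), and [Q(√67, √283):Q] = 4 (since 67, 283 are distinct squarefree integers > 1 with 18961 not a perfect square). To show equality we compute the minimal polynomial of γ. From γ = √67 + √283: γ^2 = 67 + 2√(18961) + 283 = 350 + 2√(18961), so γ^2 - 350 = 2√(18961); squaring, (γ^2 - 350)^2 = 4·18961, i.e. γ^4 - 700γ^2 + 122500 - 75844 = 0, i.e. γ^4 - 700γ^2 + 46656 = 0. So γ is a root of x^4 - 700x^2 + 46656. This polynomial is irreducible over Q: it has no rational root (each ±√67 ± √283 is irrational), and any factorization into two quadratics over Q would force √(18961) ∈ Q (pairing opposite roots) or √67, √283 ∈ Q (other pairings), all impossible. Hence [Q(γ):Q] = 4 = [Q(√67, √283):Q], so Q(γ) = Q(√67, √283).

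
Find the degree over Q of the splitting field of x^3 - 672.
[K : Q] = 6

The roots of x^3 - 672 are ∛672, ω∛672, ω^2∛672 where ω = e^(2πi/3) is a primitive cube root of unity, so K = Q(∛672, ω). Now [Q(∛672):Q] = 3 (since 672 is not a perfect cube, x^3 - 672 is irreducible) and [Q(ω):Q] = 2. Both 2 and 3 divide [K:Q], and [K:Q] ≤ 3·2 = 6, so [K:Q] = 6. (Equivalently: Q(∛672) ⊂ R but ω ∉ R, so [K : Q(∛672)] = 2.)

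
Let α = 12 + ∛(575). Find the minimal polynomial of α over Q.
m_α(x) = x^3 - 36x^2 + 432x - 2303

Set β = α - 12 = ∛(575), so β^3 = 575. Then (α - 12)^3 - 575 = 0, i.e. α is a root of g(x) = (x - 12)^3 - 575 = x^3 - 36x^2 + 432x - 2303. Since g(x) = h(x - 12) where h(x) = x^3 - 575, and h is irreducible over Q (because 575 is not a perfect cube, so h has no rational root, and a monic cubic with no rational root is irreducible), g is also irreducible (irreducibility is preserved under the substitution x → x - 12). Hence m_α(x) = x^3 - 36x^2 + 432x - 2303.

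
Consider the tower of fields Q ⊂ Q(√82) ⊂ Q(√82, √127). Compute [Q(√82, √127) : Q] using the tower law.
[Q(√82, √127) : Q] = 4

[Q(√82):Q] = 2 (min poly x^2 - 82, irreducible since 82 is squarefree > 1). For the top step, suppose √127 ∈ Q(√82), say √127 = c + d√82 with c, d ∈ Q. Squaring: 127 = c^2 + 82d^2 + 2cd√82. Since √82 ∉ Q this forces 2cd = 0. If d = 0 then √127 = c ∈ Q, contradicting 127 squarefree > 1. If c = 0 then 127 = 82d^2, so 82·127 = (82d)^2 is a perfect square in Q — but 82·127 = 10414 is not a perfect square (since 82 and 127 are distinct squarefree integers). Contradiction. Hence √127 ∉ Q(√82), so x^2 - 127 stays irreducible over Q(√82) and [Q(√82, √127) : Q(√82)] = 2. By the tower law, [Q(√82, √127) : Q] = 2 · 2 = 4.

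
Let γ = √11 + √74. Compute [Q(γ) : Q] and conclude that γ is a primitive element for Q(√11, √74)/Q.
[Q(γ) : Q] = 4 (equivalently, Q(γ) = Q(√11, √74))

Obviously Q(γ) ⊆ Q(√11, √74), and [Q(√11, √74):Q] = 4 (since 11, 74 are distinct squarefree integers > 1 with 814 not a perfect square). To show equality we compute the minimal polynomial of γ. From γ = √11 + √74: γ^2 = 11 + 2√(814) + 74 = 85 + 2√(814), so γ^2 - 85 = 2√(814); squaring, (γ^2 - 85)^2 = 4·814, i.e. γ^4 - 170γ^2 + 7225 - 3256 = 0, i.e. γ^4 - 170γ^2 + 3969 = 0. So γ is a root of x^4 - 170x^2 + 3969. This polynomial is irreducible over Q: it has no rational root (each ±√11 ± √74 is irrational), and any factorization into two quadratics over Q would force √(814) ∈ Q (pairing opposite roots) or √11, √74 ∈ Q (other pairings), all impossible. Hence [Q(γ):Q] = 4 = [Q(√11, √74):Q], so Q(γ) = Q(√11, √74).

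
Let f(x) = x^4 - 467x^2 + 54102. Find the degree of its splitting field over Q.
[K : Q] = 4

Solving the quadratic in x^2: x^2 = (467 ± √(467^2 - 4·54102))/2 = (467 ± √1681)/2 = (467 ± 41)/2, giving x^2 = 254 or x^2 = 213. So f(x) = (x^2 - 254)(x^2 - 213) and the roots of f are ±√254, ±√213. Hence the splitting field is K = Q(√254, √213). Since 254 and 213 are distinct squarefree integers > 1, their product 54102 is not a perfect square, so √213 ∉ Q(√254). By the tower law [K:Q] = [Q(√254,√213):Q(√254)] · [Q(√254):Q] = 2 · 2 = 4.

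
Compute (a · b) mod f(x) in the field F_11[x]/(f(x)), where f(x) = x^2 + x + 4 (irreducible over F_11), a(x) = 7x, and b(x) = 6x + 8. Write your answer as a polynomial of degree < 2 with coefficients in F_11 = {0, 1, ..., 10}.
a · b ≡ 3x + 8 (mod f(x))

Multiply in F_11[x]: a(x)·b(x) = (7x)·(6x + 8) = 9x^2 + x. This has degree ≥ 2, so divide by f(x) over F_11: 9x^2 + x = (9)·(x^2 + x + 4) + (3x + 8). Hence a·b ≡ 3x + 8 (mod f). (F_11[x]/(f) is a field with 11^2 = 121 elements since f is irreducible of degree 2.)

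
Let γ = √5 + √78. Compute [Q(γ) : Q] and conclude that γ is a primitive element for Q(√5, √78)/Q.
[Q(γ) : Q] = 4 (equivalently, Q(γ) = Q(√5, √78))

Obviously Q(γ) ⊆ Q(√5, √78), and [Q(√5, √78):Q] = 4 (since 5, 78 are distinct squarefree integers > 1 with 390 not a perfect square). To show equality we compute the minimal polynomial of γ. From γ = √5 + √78: γ^2 = 5 + 2√(390) + 78 = 83 + 2√(390), so γ^2 - 83 = 2√(390); squaring, (γ^2 - 83)^2 = 4·390, i.e. γ^4 - 166γ^2 + 6889 - 1560 = 0, i.e. γ^4 - 166γ^2 + 5329 = 0. So γ is a root of x^4 - 166x^2 + 5329. This polynomial is irreducible over Q: it has no rational root (each ±√5 ± √78 is irrational), and any factorization into two quadratics over Q would force √(390) ∈ Q (pairing opposite roots) or √5, √78 ∈ Q (other pairings), all impossible. Hence [Q(γ):Q] = 4 = [Q(√5, √78):Q], so Q(γ) = Q(√5, √78).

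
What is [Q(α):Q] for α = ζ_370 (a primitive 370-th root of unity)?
[Q(α):Q] = 144

The minimal polynomial of ζ_370 over Q is the 370-th cyclotomic polynomial Φ_370(x), which is irreducible over Q and has degree φ(370) = 144. Hence [Q(α):Q] = φ(370) = 144.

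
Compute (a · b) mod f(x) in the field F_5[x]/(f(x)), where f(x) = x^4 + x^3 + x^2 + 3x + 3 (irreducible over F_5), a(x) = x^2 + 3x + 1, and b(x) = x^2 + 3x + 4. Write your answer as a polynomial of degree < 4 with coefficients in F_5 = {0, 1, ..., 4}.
a · b ≡ 3x^2 + 2x + 1 (mod f(x))

Multiply in F_5[x]: a(x)·b(x) = (x^2 + 3x + 1)·(x^2 + 3x + 4) = x^4 + x^3 + 4x^2 + 4. This has degree ≥ 4, so divide by f(x) over F_5: x^4 + x^3 + 4x^2 + 4 = (1)·(x^4 + x^3 + x^2 + 3x + 3) + (3x^2 + 2x + 1). Hence a·b ≡ 3x^2 + 2x + 1 (mod f). (F_5[x]/(f) is a field with 5^4 = 625 elements since f is irreducible of degree 4.)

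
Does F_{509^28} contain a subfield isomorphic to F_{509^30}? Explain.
No: F_{509^30} is not a subfield of F_{509^28}

F_{p^m} embeds in F_{p^n} iff m | n. Here 30 ∤ 28 (since 28 = 0·30 + 28 with remainder 28 ≠ 0), so F_{509^30} is not a subfield of F_{509^28}. Equivalently: if it were, the tower law would give 30 = [F_{509^30}:F_509] dividing [F_{509^28}:F_509] = 28, contradiction.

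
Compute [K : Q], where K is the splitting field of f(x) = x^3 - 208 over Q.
[K : Q] = 6

The roots of x^3 - 208 are ∛208, ω∛208, ω^2∛208 where ω = e^(2πi/3) is a primitive cube root of unity, so K = Q(∛208, ω). Now [Q(∛208):Q] = 3 (since 208 is not a perfect cube, x^3 - 208 is irreducible) and [Q(ω):Q] = 2. Both 2 and 3 divide [K:Q], and [K:Q] ≤ 3·2 = 6, so [K:Q] = 6. (Equivalently: Q(∛208) ⊂ R but ω ∉ R, so [K : Q(∛208)] = 2.)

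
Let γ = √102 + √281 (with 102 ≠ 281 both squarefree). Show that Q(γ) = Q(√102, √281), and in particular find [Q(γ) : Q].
[Q(γ) : Q] = 4 (equivalently, Q(γ) = Q(√102, √281))

Obviously Q(γ) ⊆ Q(√102, √281), and [Q(√102, √281):Q] = 4 (since 102, 281 are distinct squarefree integers > 1 with 28662 not a perfect square). To show equality we compute the minimal polynomial of γ. From γ = √102 + √281: γ^2 = 102 + 2√(28662) + 281 = 383 + 2√(28662), so γ^2 - 383 = 2√(28662); squaring, (γ^2 - 383)^2 = 4·28662, i.e. γ^4 - 766γ^2 + 146689 - 114648 = 0, i.e. γ^4 - 766γ^2 + 32041 = 0. So γ is a root of x^4 - 766x^2 + 32041. This polynomial is irreducible over Q: it has no rational root (each ±√102 ± √281 is irrational), and any factorization into two quadratics over Q would force √(28662) ∈ Q (pairing opposite roots) or √102, √281 ∈ Q (other pairings), all impossible. Hence [Q(γ):Q] = 4 = [Q(√102, √281):Q], so Q(γ) = Q(√102, √281).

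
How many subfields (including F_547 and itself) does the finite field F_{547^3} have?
F_{547^3} has 2 subfields

The subfields of F_{p^n} are exactly the fields F_{p^d} for d | n (each is the fixed field of the unique index-d subgroup of Gal(F_{p^n}/F_p) ≅ Z/nZ). The divisors of n = 3 are {1, 3}, giving 2 subfields: F_{547^1}, F_{547^3}.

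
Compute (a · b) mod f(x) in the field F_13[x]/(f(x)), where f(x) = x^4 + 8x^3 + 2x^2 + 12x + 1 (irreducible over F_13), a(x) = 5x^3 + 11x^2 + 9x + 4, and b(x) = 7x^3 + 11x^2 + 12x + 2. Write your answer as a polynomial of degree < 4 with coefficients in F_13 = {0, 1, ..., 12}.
a · b ≡ 6x^3 + 5x^2 + 12x + 2 (mod f(x))

Multiply in F_13[x]: a(x)·b(x) = (5x^3 + 11x^2 + 9x + 4)·(7x^3 + 11x^2 + 12x + 2) = 9x^6 + 2x^5 + 10x^4 + 9x^3 + 5x^2 + x + 8. This has degree ≥ 4, so divide by f(x) over F_13: 9x^6 + 2x^5 + 10x^4 + 9x^3 + 5x^2 + x + 8 = (9x^2 + 8x + 6)·(x^4 + 8x^3 + 2x^2 + 12x + 1) + (6x^3 + 5x^2 + 12x + 2). Hence a·b ≡ 6x^3 + 5x^2 + 12x + 2 (mod f). (F_13[x]/(f) is a field with 13^4 = 28561 elements since f is irreducible of degree 4.)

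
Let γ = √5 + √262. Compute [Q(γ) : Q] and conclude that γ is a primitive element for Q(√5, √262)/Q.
[Q(γ) : Q] = 4 (equivalently, Q(γ) = Q(√5, √262))

Obviously Q(γ) ⊆ Q(√5, √262), and [Q(√5, √262):Q] = 4 (since 5, 262 are distinct squarefree integers > 1 with 1310 not a perfect square). To show equality we compute the minimal polynomial of γ. From γ = √5 + √262: γ^2 = 5 + 2√(1310) + 262 = 267 + 2√(1310), so γ^2 - 267 = 2√(1310); squaring, (γ^2 - 267)^2 = 4·1310, i.e. γ^4 - 534γ^2 + 71289 - 5240 = 0, i.e. γ^4 - 534γ^2 + 66049 = 0. So γ is a root of x^4 - 534x^2 + 66049. This polynomial is irreducible over Q: it has no rational root (each ±√5 ± √262 is irrational), and any factorization into two quadratics over Q would force √(1310) ∈ Q (pairing opposite roots) or √5, √262 ∈ Q (other pairings), all impossible. Hence [Q(γ):Q] = 4 = [Q(√5, √262):Q], so Q(γ) = Q(√5, √262).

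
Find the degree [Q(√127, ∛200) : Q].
[Q(√127, ∛200) : Q] = 6

Let L = Q(√127, ∛200). Since Q(√127) ⊂ L and [Q(√127):Q] = 2, the tower law gives 2 | [L:Q]. Likewise Q(∛200) ⊂ L with [Q(∛200):Q] = 3 (because 200 is not a perfect cube), so 3 | [L:Q]. As gcd(2,3) = 1, [L:Q] is divisible by 6. Conversely L is generated over Q by √127 and ∛200, so [L:Q] ≤ 2·3 = 6. Therefore [Q(√127, ∛200) : Q] = 6.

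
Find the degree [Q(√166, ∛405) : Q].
[Q(√166, ∛405) : Q] = 6

Let L = Q(√166, ∛405). Since Q(√166) ⊂ L and [Q(√166):Q] = 2, the tower law gives 2 | [L:Q]. Likewise Q(∛405) ⊂ L with [Q(∛405):Q] = 3 (because 405 is not a perfect cube), so 3 | [L:Q]. As gcd(2,3) = 1, [L:Q] is divisible by 6. Conversely L is generated over Q by √166 and ∛405, so [L:Q] ≤ 2·3 = 6. Therefore [Q(√166, ∛405) : Q] = 6.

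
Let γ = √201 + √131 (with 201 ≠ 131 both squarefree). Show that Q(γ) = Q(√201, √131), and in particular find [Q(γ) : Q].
[Q(γ) : Q] = 4 (equivalently, Q(γ) = Q(√201, √131))

Obviously Q(γ) ⊆ Q(√201, √131), and [Q(√201, √131):Q] = 4 (since 201, 131 are distinct squarefree integers > 1 with 26331 not a perfect square). To show equality we compute the minimal polynomial of γ. From γ = √201 + √131: γ^2 = 201 + 2√(26331) + 131 = 332 + 2√(26331), so γ^2 - 332 = 2√(26331); squaring, (γ^2 - 332)^2 = 4·26331, i.e. γ^4 - 664γ^2 + 110224 - 105324 = 0, i.e. γ^4 - 664γ^2 + 4900 = 0. So γ is a root of x^4 - 664x^2 + 4900. This polynomial is irreducible over Q: it has no rational root (each ±√201 ± √131 is irrational), and any factorization into two quadratics over Q would force √(26331) ∈ Q (pairing opposite roots) or √201, √131 ∈ Q (other pairings), all impossible. Hence [Q(γ):Q] = 4 = [Q(√201, √131):Q], so Q(γ) = Q(√201, √131).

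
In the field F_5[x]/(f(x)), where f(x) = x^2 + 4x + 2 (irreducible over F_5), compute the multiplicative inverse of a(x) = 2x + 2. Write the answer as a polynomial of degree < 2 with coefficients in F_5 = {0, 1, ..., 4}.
a(x)^(-1) ≡ 3x + 4 (mod f(x))

Since f is irreducible over F_5, F_5[x]/(f) is a field and a(x) ≠ 0 has an inverse. Apply the extended Euclidean algorithm to f(x) and a(x) in F_5[x]: f(x) = (3x + 4)·a(x) + (4). The last nonzero remainder is the constant 4 = gcd(f, a) in F_5. Back-substituting through the division chain expresses 4 = s(x)·a(x) + t(x)·f(x) with s(x) ≡ 2x + 1 (mod f), so (2x + 1)·a(x) ≡ 4 (mod f). Multiplying by 4^(-1) ≡ 4 in F_5 gives a(x)^(-1) ≡ 4·(2x + 1) ≡ 3x + 4 (mod f). Check: (2x + 2)·(3x + 4) = x^2 + 4x + 3 ≡ 1 (mod x^2 + 4x + 2).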